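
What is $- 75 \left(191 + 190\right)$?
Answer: $-28575$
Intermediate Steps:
$- 75 \left(191 + 190\right) = \left(-75\right) 381 = -28575$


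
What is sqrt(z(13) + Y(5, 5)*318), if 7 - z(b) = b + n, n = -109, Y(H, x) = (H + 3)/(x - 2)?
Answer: sqrt(951) ≈ 30.838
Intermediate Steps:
Y(H, x) = (3 + H)/(-2 + x)
z(b) = 116 - b (z(b) = 7 - (b - 109) = 7 - (-109 + b) = 7 + (109 - b) = 116 - b)
sqrt(z(13) + Y(5, 5)*318) = sqrt((116 - 1*13) + ((3 + 5)/(-2 + 5))*318) = sqrt((116 - 13) + (8/3)*318) = sqrt(103 + ((1/3)*8)*318) = sqrt(103 + (8/3)*318) = sqrt(103 + 848) = sqrt(951)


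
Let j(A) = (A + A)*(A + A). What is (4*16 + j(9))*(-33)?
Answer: -12804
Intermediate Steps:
j(A) = 4*A² (j(A) = (2*A)*(2*A) = 4*A²)
(4*16 + j(9))*(-33) = (4*16 + 4*9²)*(-33) = (64 + 4*81)*(-33) = (64 + 324)*(-33) = 388*(-33) = -12804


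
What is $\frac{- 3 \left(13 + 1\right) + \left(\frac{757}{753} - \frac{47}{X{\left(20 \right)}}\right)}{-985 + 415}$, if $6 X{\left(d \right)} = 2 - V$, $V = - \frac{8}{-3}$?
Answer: $- \frac{28765}{42921} \approx -0.67019$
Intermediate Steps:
$V = \frac{8}{3}$ ($V = \left(-8\right) \left(- \frac{1}{3}\right) = \frac{8}{3} \approx 2.6667$)
$X{\left(d \right)} = - \frac{1}{9}$ ($X{\left(d \right)} = \frac{2 - \frac{8}{3}}{6} = \frac{1}{6} \left(- \frac{2}{3}\right) = - \frac{1}{9}$)
$\frac{- 3 \left(13 + 1\right) + \left(\frac{757}{753} - \frac{47}{X{\left(20 \right)}}\right)}{-985 + 415} = \frac{- 3 \left(13 + 1\right) + \left(\frac{757}{753} - \frac{47}{- \frac{1}{9}}\right)}{-985 + 415} = \frac{\left(-3\right) 14 + \left(757 \cdot \frac{1}{753} - -423\right)}{-570} = - \frac{-42 + \left(\frac{757}{753} + 423\right)}{570} = - \frac{-42 + \frac{319276}{753}}{570} = \left(- \frac{1}{570}\right) \frac{287650}{753} = - \frac{28765}{42921}$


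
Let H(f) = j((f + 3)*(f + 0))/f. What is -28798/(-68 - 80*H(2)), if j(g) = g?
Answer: 14399/234 ≈ 61.534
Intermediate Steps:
H(f) = 3 + f (H(f) = ((f + 3)*(f + 0))/f = ((3 + f)*f)/f = (f*(3 + f))/f = 3 + f)
-28798/(-68 - 80*H(2)) = -28798/(-68 - 80*(3 + 2)) = -28798/(-68 - 80*5) = -28798/(-68 - 400) = -28798/(-468) = -28798*(-1/468) = 14399/234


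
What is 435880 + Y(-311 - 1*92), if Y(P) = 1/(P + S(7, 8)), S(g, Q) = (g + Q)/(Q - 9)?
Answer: 182197839/418 ≈ 4.3588e+5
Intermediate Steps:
S(g, Q) = (Q + g)/(-9 + Q)
Y(P) = 1/(-15 + P) (Y(P) = 1/(P + (8 + 7)/(-9 + 8)) = 1/(P + 15/(-1)) = 1/(P - 1*15) = 1/(P - 15) = 1/(-15 + P))
435880 + Y(-311 - 1*92) = 435880 + 1/(-15 + (-311 - 1*92)) = 435880 + 1/(-15 + (-311 - 92)) = 435880 + 1/(-15 - 403) = 435880 + 1/(-418) = 435880 - 1/418 = 182197839/418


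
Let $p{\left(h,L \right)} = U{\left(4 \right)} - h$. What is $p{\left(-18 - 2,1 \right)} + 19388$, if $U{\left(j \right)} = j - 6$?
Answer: $19406$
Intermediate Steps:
$U{\left(j \right)} = -6 + j$
$p{\left(h,L \right)} = -2 - h$ ($p{\left(h,L \right)} = \left(-6 + 4\right) - h = -2 - h$)
$p{\left(-18 - 2,1 \right)} + 19388 = \left(-2 - \left(-18 - 2\right)\right) + 19388 = \left(-2 - -20\right) + 19388 = \left(-2 + 20\right) + 19388 = 18 + 19388 = 19406$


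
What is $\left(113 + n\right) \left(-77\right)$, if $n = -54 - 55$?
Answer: $-308$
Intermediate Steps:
$n = -109$ ($n = -54 - 55 = -109$)
$\left(113 + n\right) \left(-77\right) = \left(113 - 109\right) \left(-77\right) = 4 \left(-77\right) = -308$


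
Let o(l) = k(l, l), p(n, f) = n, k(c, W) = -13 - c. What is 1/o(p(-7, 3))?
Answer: -⅙ ≈ -0.16667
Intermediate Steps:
o(l) = -13 - l
1/o(p(-7, 3)) = 1/(-13 - 1*(-7)) = 1/(-13 + 7) = 1/(-6) = -⅙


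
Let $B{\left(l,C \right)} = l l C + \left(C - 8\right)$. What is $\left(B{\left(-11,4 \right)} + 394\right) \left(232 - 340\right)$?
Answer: $-94392$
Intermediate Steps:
$B{\left(l,C \right)} = -8 + C + C l^{2}$ ($B{\left(l,C \right)} = l^{2} C + \left(C - 8\right) = C l^{2} + \left(-8 + C\right) = -8 + C + C l^{2}$)
$\left(B{\left(-11,4 \right)} + 394\right) \left(232 - 340\right) = \left(\left(-8 + 4 + 4 \left(-11\right)^{2}\right) + 394\right) \left(232 - 340\right) = \left(\left(-8 + 4 + 4 \cdot 121\right) + 394\right) \left(-108\right) = \left(\left(-8 + 4 + 484\right) + 394\right) \left(-108\right) = \left(480 + 394\right) \left(-108\right) = 874 \left(-108\right) = -94392$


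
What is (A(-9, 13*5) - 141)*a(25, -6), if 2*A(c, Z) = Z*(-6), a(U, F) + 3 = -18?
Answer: 7056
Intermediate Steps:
a(U, F) = -21 (a(U, F) = -3 - 18 = -21)
A(c, Z) = -3*Z (A(c, Z) = (Z*(-6))/2 = (-6*Z)/2 = -3*Z)
(A(-9, 13*5) - 141)*a(25, -6) = (-39*5 - 141)*(-21) = (-3*65 - 141)*(-21) = (-195 - 141)*(-21) = -336*(-21) = 7056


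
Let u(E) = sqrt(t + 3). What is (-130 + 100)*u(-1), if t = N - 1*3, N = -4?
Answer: -60*I ≈ -60.0*I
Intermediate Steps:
t = -7 (t = -4 - 1*3 = -4 - 3 = -7)
u(E) = 2*I (u(E) = sqrt(-7 + 3) = sqrt(-4) = 2*I)
(-130 + 100)*u(-1) = (-130 + 100)*(2*I) = -60*I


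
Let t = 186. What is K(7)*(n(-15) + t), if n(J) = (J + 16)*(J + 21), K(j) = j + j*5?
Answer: 8064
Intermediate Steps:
K(j) = 6*j (K(j) = j + 5*j = 6*j)
n(J) = (16 + J)*(21 + J)
K(7)*(n(-15) + t) = (6*7)*((336 + (-15)² + 37*(-15)) + 186) = 42*((336 + 225 - 555) + 186) = 42*(6 + 186) = 42*192 = 8064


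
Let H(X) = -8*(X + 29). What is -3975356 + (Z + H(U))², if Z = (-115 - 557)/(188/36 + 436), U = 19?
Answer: -60343065130652/15768841 ≈ -3.8267e+6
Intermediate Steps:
H(X) = -232 - 8*X (H(X) = -8*(29 + X) = -232 - 8*X)
Z = -6048/3971 (Z = -672/(188*(1/36) + 436) = -672/(47/9 + 436) = -672/3971/9 = -672*9/3971 = -6048/3971 ≈ -1.5230)
-3975356 + (Z + H(U))² = -3975356 + (-6048/3971 + (-232 - 8*19))² = -3975356 + (-6048/3971 + (-232 - 152))² = -3975356 + (-6048/3971 - 384)² = -3975356 + (-1530912/3971)² = -3975356 + 2343691551744/15768841 = -60343065130652/15768841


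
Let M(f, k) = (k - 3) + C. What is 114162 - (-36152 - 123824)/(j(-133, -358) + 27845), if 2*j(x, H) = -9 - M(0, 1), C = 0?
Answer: 6357202598/55683 ≈ 1.1417e+5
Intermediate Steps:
M(f, k) = -3 + k (M(f, k) = (k - 3) + 0 = (-3 + k) + 0 = -3 + k)
j(x, H) = -7/2 (j(x, H) = (-9 - (-3 + 1))/2 = (-9 - 1*(-2))/2 = (-9 + 2)/2 = (½)*(-7) = -7/2)
114162 - (-36152 - 123824)/(j(-133, -358) + 27845) = 114162 - (-36152 - 123824)/(-7/2 + 27845) = 114162 - (-159976)/55683/2 = 114162 - (-159976)*2/55683 = 114162 - 1*(-319952/55683) = 114162 + 319952/55683 = 6357202598/55683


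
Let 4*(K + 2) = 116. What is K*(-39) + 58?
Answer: -995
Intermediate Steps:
K = 27 (K = -2 + (1/4)*116 = -2 + 29 = 27)
K*(-39) + 58 = 27*(-39) + 58 = -1053 + 58 = -995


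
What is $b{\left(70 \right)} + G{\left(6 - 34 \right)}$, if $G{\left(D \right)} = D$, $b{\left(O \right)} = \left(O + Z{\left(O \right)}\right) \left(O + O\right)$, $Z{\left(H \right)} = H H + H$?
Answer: $705572$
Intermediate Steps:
$Z{\left(H \right)} = H + H^{2}$ ($Z{\left(H \right)} = H^{2} + H = H + H^{2}$)
$b{\left(O \right)} = 2 O \left(O + O \left(1 + O\right)\right)$ ($b{\left(O \right)} = \left(O + O \left(1 + O\right)\right) \left(O + O\right) = \left(O + O \left(1 + O\right)\right) 2 O = 2 O \left(O + O \left(1 + O\right)\right)$)
$b{\left(70 \right)} + G{\left(6 - 34 \right)} = 2 \cdot 70^{2} \left(2 + 70\right) + \left(6 - 34\right) = 2 \cdot 4900 \cdot 72 + \left(6 - 34\right) = 705600 - 28 = 705572$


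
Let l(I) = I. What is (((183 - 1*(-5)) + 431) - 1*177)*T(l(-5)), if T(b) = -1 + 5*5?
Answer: 10608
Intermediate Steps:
T(b) = 24 (T(b) = -1 + 25 = 24)
(((183 - 1*(-5)) + 431) - 1*177)*T(l(-5)) = (((183 - 1*(-5)) + 431) - 1*177)*24 = (((183 + 5) + 431) - 177)*24 = ((188 + 431) - 177)*24 = (619 - 177)*24 = 442*24 = 10608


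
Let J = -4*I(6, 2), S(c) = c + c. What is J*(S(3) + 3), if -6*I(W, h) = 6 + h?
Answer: 48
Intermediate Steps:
I(W, h) = -1 - h/6 (I(W, h) = -(6 + h)/6 = -1 - h/6)
S(c) = 2*c
J = 16/3 (J = -4*(-1 - ⅙*2) = -4*(-1 - ⅓) = -4*(-4/3) = 16/3 ≈ 5.3333)
J*(S(3) + 3) = 16*(2*3 + 3)/3 = 16*(6 + 3)/3 = (16/3)*9 = 48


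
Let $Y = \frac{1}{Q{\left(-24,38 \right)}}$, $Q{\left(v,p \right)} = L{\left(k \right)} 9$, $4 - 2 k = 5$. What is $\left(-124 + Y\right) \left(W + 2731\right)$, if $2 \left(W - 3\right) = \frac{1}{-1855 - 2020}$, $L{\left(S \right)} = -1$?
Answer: $- \frac{7889184461}{23250} \approx -3.3932 \cdot 10^{5}$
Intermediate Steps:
$k = - \frac{1}{2}$ ($k = 2 - \frac{5}{2} = - \frac{1}{2} \approx -0.5$)
$W = \frac{23249}{7750}$ ($W = 3 + \frac{1}{2 \left(-1855 - 2020\right)} = 3 + \frac{1}{2 \left(-3875\right)} = 3 + \frac{1}{2} \left(- \frac{1}{3875}\right) = 3 - \frac{1}{7750} = \frac{23249}{7750} \approx 2.9999$)
$Q{\left(v,p \right)} = -9$ ($Q{\left(v,p \right)} = \left(-1\right) 9 = -9$)
$Y = - \frac{1}{9}$ ($Y = \frac{1}{-9} = - \frac{1}{9} \approx -0.11111$)
$\left(-124 + Y\right) \left(W + 2731\right) = \left(-124 - \frac{1}{9}\right) \left(\frac{23249}{7750} + 2731\right) = \left(- \frac{1117}{9}\right) \frac{21188499}{7750} = - \frac{7889184461}{23250}$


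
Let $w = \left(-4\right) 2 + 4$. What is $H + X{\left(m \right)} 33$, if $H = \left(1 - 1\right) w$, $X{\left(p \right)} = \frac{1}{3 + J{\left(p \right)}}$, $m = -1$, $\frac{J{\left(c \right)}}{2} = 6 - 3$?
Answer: $\frac{11}{3} \approx 3.6667$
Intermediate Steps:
$J{\left(c \right)} = 6$ ($J{\left(c \right)} = 2 \left(6 - 3\right) = 2 \cdot 3 = 6$)
$X{\left(p \right)} = \frac{1}{9}$ ($X{\left(p \right)} = \frac{1}{3 + 6} = \frac{1}{9}$)
$w = -4$ ($w = -8 + 4 = -4$)
$H = 0$ ($H = \left(1 - 1\right) \left(-4\right) = 0 \left(-4\right) = 0$)
$H + X{\left(m \right)} 33 = 0 + \frac{1}{9} \cdot 33 = 0 + \frac{11}{3} = \frac{11}{3}$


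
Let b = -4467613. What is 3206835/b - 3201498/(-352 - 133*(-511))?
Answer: -4839957135153/100686594181 ≈ -48.070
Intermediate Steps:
3206835/b - 3201498/(-352 - 133*(-511)) = 3206835/(-4467613) - 3201498/(-352 - 133*(-511)) = 3206835*(-1/4467613) - 3201498/(-352 + 67963) = -3206835/4467613 - 3201498/67611 = -3206835/4467613 - 3201498*1/67611 = -3206835/4467613 - 1067166/22537 = -4839957135153/100686594181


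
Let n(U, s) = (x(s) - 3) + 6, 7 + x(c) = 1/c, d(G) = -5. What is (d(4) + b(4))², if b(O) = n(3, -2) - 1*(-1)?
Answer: 289/4 ≈ 72.250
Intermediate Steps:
x(c) = -7 + 1/c
n(U, s) = -4 + 1/s (n(U, s) = ((-7 + 1/s) - 3) + 6 = (-10 + 1/s) + 6 = -4 + 1/s)
b(O) = -7/2 (b(O) = (-4 + 1/(-2)) - 1*(-1) = (-4 - ½) + 1 = -9/2 + 1 = -7/2)
(d(4) + b(4))² = (-5 - 7/2)² = (-17/2)² = 289/4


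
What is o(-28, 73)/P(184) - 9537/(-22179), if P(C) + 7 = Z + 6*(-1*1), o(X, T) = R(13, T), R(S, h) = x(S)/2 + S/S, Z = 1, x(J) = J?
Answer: -11533/59144 ≈ -0.19500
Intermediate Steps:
R(S, h) = 1 + S/2 (R(S, h) = S/2 + S/S = S*(1/2) + 1 = S/2 + 1 = 1 + S/2)
o(X, T) = 15/2 (o(X, T) = 1 + (1/2)*13 = 1 + 13/2 = 15/2)
P(C) = -12 (P(C) = -7 + (1 + 6*(-1*1)) = -7 + (1 + 6*(-1)) = -7 + (1 - 6) = -7 - 5 = -12)
o(-28, 73)/P(184) - 9537/(-22179) = (15/2)/(-12) - 9537/(-22179) = (15/2)*(-1/12) - 9537*(-1/22179) = -5/8 + 3179/7393 = -11533/59144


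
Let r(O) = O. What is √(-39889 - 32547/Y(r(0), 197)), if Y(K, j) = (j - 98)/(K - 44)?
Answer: I*√228813/3 ≈ 159.45*I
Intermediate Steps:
Y(K, j) = (-98 + j)/(-44 + K)
√(-39889 - 32547/Y(r(0), 197)) = √(-39889 - 32547*(-44 + 0)/(-98 + 197)) = √(-39889 - 32547/(99/(-44))) = √(-39889 - 32547/((-1/44*99))) = √(-39889 - 32547/(-9/4)) = √(-39889 - 32547*(-4/9)) = √(-39889 + 43396/3) = √(-76271/3) = I*√228813/3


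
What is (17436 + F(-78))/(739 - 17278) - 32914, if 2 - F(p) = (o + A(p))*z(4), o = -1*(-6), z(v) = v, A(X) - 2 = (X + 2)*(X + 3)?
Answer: -181453084/5513 ≈ -32914.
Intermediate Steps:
A(X) = 2 + (2 + X)*(3 + X) (A(X) = 2 + (X + 2)*(X + 3) = 2 + (2 + X)*(3 + X))
o = 6
F(p) = -54 - 20*p - 4*p² (F(p) = 2 - (6 + (8 + p² + 5*p))*4 = 2 - (14 + p² + 5*p)*4 = 2 - (56 + 4*p² + 20*p) = 2 + (-56 - 20*p - 4*p²) = -54 - 20*p - 4*p²)
(17436 + F(-78))/(739 - 17278) - 32914 = (17436 + (-54 - 20*(-78) - 4*(-78)²))/(739 - 17278) - 32914 = (17436 + (-54 + 1560 - 4*6084))/(-16539) - 32914 = (17436 + (-54 + 1560 - 24336))*(-1/16539) - 32914 = (17436 - 22830)*(-1/16539) - 32914 = -5394*(-1/16539) - 32914 = 1798/5513 - 32914 = -181453084/5513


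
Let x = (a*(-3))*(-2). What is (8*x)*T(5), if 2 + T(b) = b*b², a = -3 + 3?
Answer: 0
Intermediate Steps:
a = 0
T(b) = -2 + b³ (T(b) = -2 + b*b² = -2 + b³)
x = 0 (x = (0*(-3))*(-2) = 0*(-2) = 0)
(8*x)*T(5) = (8*0)*(-2 + 5³) = 0*(-2 + 125) = 0*123 = 0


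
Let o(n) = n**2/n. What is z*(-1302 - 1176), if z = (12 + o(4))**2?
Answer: -634368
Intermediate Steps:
o(n) = n
z = 256 (z = (12 + 4)**2 = 16**2 = 256)
z*(-1302 - 1176) = 256*(-1302 - 1176) = 256*(-2478) = -634368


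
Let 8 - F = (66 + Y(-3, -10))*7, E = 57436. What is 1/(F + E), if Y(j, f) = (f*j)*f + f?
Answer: 1/59152 ≈ 1.6906e-5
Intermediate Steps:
Y(j, f) = f + j*f² (Y(j, f) = j*f² + f = f + j*f²)
F = 1716 (F = 8 - (66 - 10*(1 - 10*(-3)))*7 = 8 - (66 - 10*(1 + 30))*7 = 8 - (66 - 10*31)*7 = 8 - (66 - 310)*7 = 8 - (-244)*7 = 8 - 1*(-1708) = 8 + 1708 = 1716)
1/(F + E) = 1/(1716 + 57436) = 1/59152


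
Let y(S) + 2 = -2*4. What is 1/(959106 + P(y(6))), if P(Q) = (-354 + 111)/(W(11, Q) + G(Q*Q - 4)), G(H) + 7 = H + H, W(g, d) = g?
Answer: 196/187984533 ≈ 1.0426e-6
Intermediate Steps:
y(S) = -10 (y(S) = -2 - 2*4 = -2 - 8 = -10)
G(H) = -7 + 2*H (G(H) = -7 + (H + H) = -7 + 2*H)
P(Q) = -243/(-4 + 2*Q²) (P(Q) = (-354 + 111)/(11 + (-7 + 2*(Q*Q - 4))) = -243/(11 + (-7 + 2*(Q² - 4))) = -243/(11 + (-7 + 2*(-4 + Q²))) = -243/(11 + (-7 + (-8 + 2*Q²))) = -243/(11 + (-15 + 2*Q²)) = -243/(-4 + 2*Q²))
1/(959106 + P(y(6))) = 1/(959106 - 243/(-4 + 2*(-10)²)) = 1/(959106 - 243/(-4 + 2*100)) = 1/(959106 - 243/(-4 + 200)) = 1/(959106 - 243/196) = 1/(187984533/196) = 196/187984533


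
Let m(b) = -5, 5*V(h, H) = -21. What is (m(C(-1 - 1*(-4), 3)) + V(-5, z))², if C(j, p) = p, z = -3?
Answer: 2116/25 ≈ 84.640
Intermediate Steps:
V(h, H) = -21/5 (V(h, H) = (⅕)*(-21) = -21/5)
(m(C(-1 - 1*(-4), 3)) + V(-5, z))² = (-5 - 21/5)² = (-46/5)² = 2116/25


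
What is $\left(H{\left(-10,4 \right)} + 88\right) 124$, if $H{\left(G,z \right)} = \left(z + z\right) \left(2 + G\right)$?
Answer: $2976$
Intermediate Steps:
$H{\left(G,z \right)} = 2 z \left(2 + G\right)$
$\left(H{\left(-10,4 \right)} + 88\right) 124 = \left(2 \cdot 4 \left(2 - 10\right) + 88\right) 124 = \left(2 \cdot 4 \left(-8\right) + 88\right) 124 = \left(-64 + 88\right) 124 = 24 \cdot 124 = 2976$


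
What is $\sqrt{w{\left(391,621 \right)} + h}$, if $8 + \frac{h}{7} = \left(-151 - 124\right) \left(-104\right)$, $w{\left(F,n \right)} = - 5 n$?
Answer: $\sqrt{197039} \approx 443.89$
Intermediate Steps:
$h = 200144$ ($h = -56 + 7 \left(-151 - 124\right) \left(-104\right) = -56 + 7 \left(\left(-275\right) \left(-104\right)\right) = -56 + 7 \cdot 28600 = -56 + 200200 = 200144$)
$\sqrt{w{\left(391,621 \right)} + h} = \sqrt{\left(-5\right) 621 + 200144} = \sqrt{-3105 + 200144} = \sqrt{197039}$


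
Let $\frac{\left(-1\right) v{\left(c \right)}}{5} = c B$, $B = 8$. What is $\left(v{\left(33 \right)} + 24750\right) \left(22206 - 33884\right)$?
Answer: $-273615540$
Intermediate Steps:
$v{\left(c \right)} = - 40 c$ ($v{\left(c \right)} = - 5 c 8 = - 5 \cdot 8 c = - 40 c$)
$\left(v{\left(33 \right)} + 24750\right) \left(22206 - 33884\right) = \left(\left(-40\right) 33 + 24750\right) \left(22206 - 33884\right) = \left(-1320 + 24750\right) \left(-11678\right) = 23430 \left(-11678\right) = -273615540$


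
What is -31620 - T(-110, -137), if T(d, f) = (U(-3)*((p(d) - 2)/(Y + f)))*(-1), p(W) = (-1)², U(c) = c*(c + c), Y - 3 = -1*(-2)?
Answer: -695637/22 ≈ -31620.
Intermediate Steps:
Y = 5 (Y = 3 - 1*(-2) = 3 + 2 = 5)
U(c) = 2*c² (U(c) = c*(2*c) = 2*c²)
p(W) = 1
T(d, f) = 18/(5 + f) (T(d, f) = ((2*(-3)²)*((1 - 2)/(5 + f)))*(-1) = ((2*9)*(-1/(5 + f)))*(-1) = (18*(-1/(5 + f)))*(-1) = -18/(5 + f)*(-1) = 18/(5 + f))
-31620 - T(-110, -137) = -31620 - 18/(5 - 137) = -31620 - 18/(-132) = -31620 - 18*(-1)/132 = -31620 - 1*(-3/22) = -31620 + 3/22 = -695637/22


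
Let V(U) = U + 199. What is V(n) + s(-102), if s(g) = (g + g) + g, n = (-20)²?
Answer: 293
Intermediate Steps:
n = 400
V(U) = 199 + U
s(g) = 3*g (s(g) = 2*g + g = 3*g)
V(n) + s(-102) = (199 + 400) + 3*(-102) = 599 - 306 = 293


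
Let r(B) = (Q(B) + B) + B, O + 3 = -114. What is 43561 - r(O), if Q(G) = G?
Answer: 43912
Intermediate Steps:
O = -117 (O = -3 - 114 = -117)
r(B) = 3*B (r(B) = (B + B) + B = 2*B + B = 3*B)
43561 - r(O) = 43561 - 3*(-117) = 43561 - 1*(-351) = 43561 + 351 = 43912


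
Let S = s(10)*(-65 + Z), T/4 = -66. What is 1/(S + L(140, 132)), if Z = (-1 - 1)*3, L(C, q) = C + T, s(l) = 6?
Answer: -1/550 ≈ -0.0018182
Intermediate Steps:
T = -264 (T = 4*(-66) = -264)
L(C, q) = -264 + C (L(C, q) = C - 264 = -264 + C)
Z = -6 (Z = -2*3 = -6)
S = -426 (S = 6*(-65 - 6) = 6*(-71) = -426)
1/(S + L(140, 132)) = 1/(-426 + (-264 + 140)) = 1/(-426 - 124) = 1/(-550) = -1/550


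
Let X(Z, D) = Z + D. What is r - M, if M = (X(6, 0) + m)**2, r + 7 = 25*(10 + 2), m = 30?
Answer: -1003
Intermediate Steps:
X(Z, D) = D + Z
r = 293 (r = -7 + 25*(10 + 2) = -7 + 25*12 = -7 + 300 = 293)
M = 1296 (M = ((0 + 6) + 30)**2 = (6 + 30)**2 = 36**2 = 1296)
r - M = 293 - 1*1296 = 293 - 1296 = -1003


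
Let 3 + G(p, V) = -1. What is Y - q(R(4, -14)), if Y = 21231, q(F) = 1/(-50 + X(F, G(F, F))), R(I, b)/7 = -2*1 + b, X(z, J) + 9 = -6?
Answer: 1380016/65 ≈ 21231.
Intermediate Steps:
G(p, V) = -4 (G(p, V) = -3 - 1 = -4)
X(z, J) = -15 (X(z, J) = -9 - 6 = -15)
R(I, b) = -14 + 7*b (R(I, b) = 7*(-2*1 + b) = 7*(-2 + b) = -14 + 7*b)
q(F) = -1/65 (q(F) = 1/(-50 - 15) = 1/(-65) = -1/65)
Y - q(R(4, -14)) = 21231 - 1*(-1/65) = 21231 + 1/65 = 1380016/65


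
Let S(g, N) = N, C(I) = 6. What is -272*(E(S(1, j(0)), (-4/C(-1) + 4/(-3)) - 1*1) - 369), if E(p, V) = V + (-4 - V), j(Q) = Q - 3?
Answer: 101456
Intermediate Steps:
j(Q) = -3 + Q
E(p, V) = -4
-272*(E(S(1, j(0)), (-4/C(-1) + 4/(-3)) - 1*1) - 369) = -272*(-4 - 369) = -272*(-373) = 101456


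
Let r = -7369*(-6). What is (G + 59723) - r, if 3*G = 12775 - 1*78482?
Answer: -19180/3 ≈ -6393.3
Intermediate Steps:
G = -65707/3 (G = (12775 - 1*78482)/3 = (12775 - 78482)/3 = (⅓)*(-65707) = -65707/3 ≈ -21902.)
r = 44214
(G + 59723) - r = (-65707/3 + 59723) - 1*44214 = 113462/3 - 44214 = -19180/3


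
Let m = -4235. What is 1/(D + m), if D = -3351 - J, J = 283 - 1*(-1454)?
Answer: -1/9323 ≈ -0.00010726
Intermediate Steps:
J = 1737 (J = 283 + 1454 = 1737)
D = -5088 (D = -3351 - 1*1737 = -3351 - 1737 = -5088)
1/(D + m) = 1/(-5088 - 4235) = 1/(-9323) = -1/9323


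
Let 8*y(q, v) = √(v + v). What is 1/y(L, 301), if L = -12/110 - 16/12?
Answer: 4*√602/301 ≈ 0.32606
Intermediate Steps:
L = -238/165 (L = -12*1/110 - 16*1/12 = -6/55 - 4/3 = -238/165 ≈ -1.4424)
y(q, v) = √2*√v/8 (y(q, v) = √(v + v)/8 = √(2*v)/8 = (√2*√v)/8 = √2*√v/8)
1/y(L, 301) = 1/(√2*√301/8) = 1/(√602/8) = 4*√602/301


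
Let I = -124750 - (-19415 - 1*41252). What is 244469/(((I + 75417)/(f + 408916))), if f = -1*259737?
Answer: 36469640951/11334 ≈ 3.2177e+6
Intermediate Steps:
f = -259737
I = -64083 (I = -124750 - (-19415 - 41252) = -124750 - 1*(-60667) = -124750 + 60667 = -64083)
244469/(((I + 75417)/(f + 408916))) = 244469/(((-64083 + 75417)/(-259737 + 408916))) = 244469/((11334/149179)) = 244469/((11334*(1/149179))) = 244469/(11334/149179) = 244469*(149179/11334) = 36469640951/11334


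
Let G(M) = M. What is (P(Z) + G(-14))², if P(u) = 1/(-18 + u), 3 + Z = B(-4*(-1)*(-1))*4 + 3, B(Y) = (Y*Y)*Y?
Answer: 14722569/75076 ≈ 196.10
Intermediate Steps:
B(Y) = Y³ (B(Y) = Y²*Y = Y³)
Z = -256 (Z = -3 + ((-4*(-1)*(-1))³*4 + 3) = -3 + ((4*(-1))³*4 + 3) = -3 + ((-4)³*4 + 3) = -3 + (-64*4 + 3) = -3 + (-256 + 3) = -3 - 253 = -256)
(P(Z) + G(-14))² = (1/(-18 - 256) - 14)² = (1/(-274) - 14)² = (-1/274 - 14)² = (-3837/274)² = 14722569/75076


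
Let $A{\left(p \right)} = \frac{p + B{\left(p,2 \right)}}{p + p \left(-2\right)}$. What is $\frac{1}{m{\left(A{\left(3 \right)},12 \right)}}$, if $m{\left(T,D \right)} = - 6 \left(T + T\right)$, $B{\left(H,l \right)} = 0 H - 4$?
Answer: $- \frac{1}{4} \approx -0.25$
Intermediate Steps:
$B{\left(H,l \right)} = -4$ ($B{\left(H,l \right)} = 0 - 4 = -4$)
$A{\left(p \right)} = - \frac{-4 + p}{p}$ ($A{\left(p \right)} = \frac{p - 4}{p + p \left(-2\right)} = \frac{-4 + p}{p - 2 p} = \frac{-4 + p}{\left(-1\right) p} = \left(-4 + p\right) \left(- \frac{1}{p}\right) = - \frac{-4 + p}{p}$)
$m{\left(T,D \right)} = - 12 T$ ($m{\left(T,D \right)} = - 6 \cdot 2 T = - 12 T$)
$\frac{1}{m{\left(A{\left(3 \right)},12 \right)}} = \frac{1}{\left(-12\right) \frac{4 - 3}{3}} = \frac{1}{\left(-12\right) \frac{1}{3} \cdot 1} = \frac{1}{\left(-12\right) \frac{1}{3}} = \frac{1}{-4} = - \frac{1}{4}$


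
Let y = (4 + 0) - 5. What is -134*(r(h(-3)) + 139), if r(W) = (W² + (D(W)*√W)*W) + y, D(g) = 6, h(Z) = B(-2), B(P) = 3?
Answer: -19698 - 2412*√3 ≈ -23876.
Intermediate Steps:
h(Z) = 3
y = -1 (y = 4 - 5 = -1)
r(W) = -1 + W² + 6*W^(3/2) (r(W) = (W² + (6*√W)*W) - 1 = (W² + 6*W^(3/2)) - 1 = -1 + W² + 6*W^(3/2))
-134*(r(h(-3)) + 139) = -134*((-1 + 3² + 6*3^(3/2)) + 139) = -134*((-1 + 9 + 6*(3*√3)) + 139) = -134*((-1 + 9 + 18*√3) + 139) = -134*((8 + 18*√3) + 139) = -134*(147 + 18*√3) = -19698 - 2412*√3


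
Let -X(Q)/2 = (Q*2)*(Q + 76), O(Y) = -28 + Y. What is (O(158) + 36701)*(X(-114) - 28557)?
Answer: -1689990435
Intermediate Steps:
X(Q) = -4*Q*(76 + Q) (X(Q) = -2*Q*2*(Q + 76) = -2*2*Q*(76 + Q) = -4*Q*(76 + Q))
(O(158) + 36701)*(X(-114) - 28557) = ((-28 + 158) + 36701)*(-4*(-114)*(76 - 114) - 28557) = (130 + 36701)*(-4*(-114)*(-38) - 28557) = 36831*(-17328 - 28557) = 36831*(-45885) = -1689990435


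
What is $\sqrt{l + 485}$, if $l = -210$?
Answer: $5 \sqrt{11} \approx 16.583$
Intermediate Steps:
$\sqrt{l + 485} = \sqrt{-210 + 485} = \sqrt{275} = 5 \sqrt{11}$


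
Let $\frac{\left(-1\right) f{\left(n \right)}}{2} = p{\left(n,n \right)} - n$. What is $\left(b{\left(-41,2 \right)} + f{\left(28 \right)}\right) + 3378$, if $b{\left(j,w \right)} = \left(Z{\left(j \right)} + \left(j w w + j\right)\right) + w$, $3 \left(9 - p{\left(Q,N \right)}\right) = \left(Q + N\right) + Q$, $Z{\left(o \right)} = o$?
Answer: $3228$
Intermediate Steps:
$p{\left(Q,N \right)} = 9 - \frac{2 Q}{3} - \frac{N}{3}$ ($p{\left(Q,N \right)} = 9 - \frac{\left(Q + N\right) + Q}{3} = 9 - \frac{\left(N + Q\right) + Q}{3} = 9 - \frac{N + 2 Q}{3} = 9 - \left(\frac{N}{3} + \frac{2 Q}{3}\right) = 9 - \frac{2 Q}{3} - \frac{N}{3}$)
$b{\left(j,w \right)} = w + 2 j + j w^{2}$ ($b{\left(j,w \right)} = \left(j + \left(j w w + j\right)\right) + w = \left(j + \left(j w^{2} + j\right)\right) + w = \left(j + \left(j + j w^{2}\right)\right) + w = \left(2 j + j w^{2}\right) + w = w + 2 j + j w^{2}$)
$f{\left(n \right)} = -18 + 4 n$ ($f{\left(n \right)} = - 2 \left(\left(9 - \frac{2 n}{3} - \frac{n}{3}\right) - n\right) = - 2 \left(\left(9 - n\right) - n\right) = - 2 \left(9 - 2 n\right) = -18 + 4 n$)
$\left(b{\left(-41,2 \right)} + f{\left(28 \right)}\right) + 3378 = \left(\left(2 + 2 \left(-41\right) - 41 \cdot 2^{2}\right) + \left(-18 + 4 \cdot 28\right)\right) + 3378 = \left(\left(2 - 82 - 164\right) + \left(-18 + 112\right)\right) + 3378 = \left(\left(2 - 82 - 164\right) + 94\right) + 3378 = \left(-244 + 94\right) + 3378 = -150 + 3378 = 3228$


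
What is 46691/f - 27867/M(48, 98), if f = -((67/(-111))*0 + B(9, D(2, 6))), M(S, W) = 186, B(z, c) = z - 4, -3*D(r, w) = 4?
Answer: -2941287/310 ≈ -9488.0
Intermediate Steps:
D(r, w) = -4/3 (D(r, w) = -⅓*4 = -4/3)
B(z, c) = -4 + z
f = -5 (f = -((67/(-111))*0 + (-4 + 9)) = -((67*(-1/111))*0 + 5) = -(-67/111*0 + 5) = -(0 + 5) = -1*5 = -5)
46691/f - 27867/M(48, 98) = 46691/(-5) - 27867/186 = 46691*(-⅕) - 27867*1/186 = -46691/5 - 9289/62 = -2941287/310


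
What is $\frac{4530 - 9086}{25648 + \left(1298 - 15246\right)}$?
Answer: $- \frac{1139}{2925} \approx -0.3894$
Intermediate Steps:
$\frac{4530 - 9086}{25648 + \left(1298 - 15246\right)} = - \frac{4556}{25648 - 13948} = - \frac{4556}{11700} = \left(-4556\right) \frac{1}{11700} = - \frac{1139}{2925}$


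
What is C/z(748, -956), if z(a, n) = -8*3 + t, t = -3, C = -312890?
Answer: 312890/27 ≈ 11589.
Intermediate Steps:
z(a, n) = -27 (z(a, n) = -8*3 - 3 = -24 - 3 = -27)
C/z(748, -956) = -312890/(-27) = -312890*(-1/27) = 312890/27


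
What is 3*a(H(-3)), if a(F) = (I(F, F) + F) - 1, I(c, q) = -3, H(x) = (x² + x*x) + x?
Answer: 33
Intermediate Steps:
H(x) = x + 2*x² (H(x) = (x² + x²) + x = 2*x² + x = x + 2*x²)
a(F) = -4 + F (a(F) = (-3 + F) - 1 = -4 + F)
3*a(H(-3)) = 3*(-4 - 3*(1 + 2*(-3))) = 3*(-4 - 3*(1 - 6)) = 3*(-4 - 3*(-5)) = 3*(-4 + 15) = 3*11 = 33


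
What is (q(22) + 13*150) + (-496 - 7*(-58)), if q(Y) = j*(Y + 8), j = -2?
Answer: 1800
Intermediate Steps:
q(Y) = -16 - 2*Y (q(Y) = -2*(Y + 8) = -2*(8 + Y) = -16 - 2*Y)
(q(22) + 13*150) + (-496 - 7*(-58)) = ((-16 - 2*22) + 13*150) + (-496 - 7*(-58)) = ((-16 - 44) + 1950) + (-496 - 1*(-406)) = (-60 + 1950) + (-496 + 406) = 1890 - 90 = 1800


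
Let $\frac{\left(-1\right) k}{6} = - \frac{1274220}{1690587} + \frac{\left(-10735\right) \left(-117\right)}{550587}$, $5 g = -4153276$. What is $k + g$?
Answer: $- \frac{143184266171577622}{172373189735} \approx -8.3066 \cdot 10^{5}$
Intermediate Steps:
$g = - \frac{4153276}{5}$ ($g = \frac{1}{5} \left(-4153276\right) = - \frac{4153276}{5} \approx -8.3066 \cdot 10^{5}$)
$k = - \frac{315955522650}{34474637947}$ ($k = - 6 \left(- \frac{1274220}{1690587} + \frac{\left(-10735\right) \left(-117\right)}{550587}\right) = - 6 \left(\left(-1274220\right) \frac{1}{1690587} + 1255995 \cdot \frac{1}{550587}\right) = - 6 \left(- \frac{141580}{187843} + \frac{418665}{183529}\right) = \left(-6\right) \frac{52659253775}{34474637947} = - \frac{315955522650}{34474637947} \approx -9.1649$)
$k + g = - \frac{315955522650}{34474637947} - \frac{4153276}{5} = - \frac{143184266171577622}{172373189735}$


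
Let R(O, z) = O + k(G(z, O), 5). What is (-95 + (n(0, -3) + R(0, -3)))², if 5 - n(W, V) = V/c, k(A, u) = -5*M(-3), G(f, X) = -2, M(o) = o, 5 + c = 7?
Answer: 21609/4 ≈ 5402.3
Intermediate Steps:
c = 2 (c = -5 + 7 = 2)
k(A, u) = 15 (k(A, u) = -5*(-3) = 15)
R(O, z) = 15 + O (R(O, z) = O + 15 = 15 + O)
n(W, V) = 5 - V/2
(-95 + (n(0, -3) + R(0, -3)))² = (-95 + ((5 - ½*(-3)) + (15 + 0)))² = (-95 + ((5 + 3/2) + 15))² = (-95 + (13/2 + 15))² = (-95 + 43/2)² = (-147/2)² = 21609/4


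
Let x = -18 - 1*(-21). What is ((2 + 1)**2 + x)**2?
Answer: 144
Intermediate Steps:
x = 3 (x = -18 + 21 = 3)
((2 + 1)**2 + x)**2 = ((2 + 1)**2 + 3)**2 = (3**2 + 3)**2 = (9 + 3)**2 = 12**2 = 144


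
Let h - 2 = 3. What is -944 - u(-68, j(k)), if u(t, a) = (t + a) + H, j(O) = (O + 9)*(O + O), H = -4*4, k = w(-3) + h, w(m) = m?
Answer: -904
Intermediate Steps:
h = 5 (h = 2 + 3 = 5)
k = 2 (k = -3 + 5 = 2)
H = -16
j(O) = 2*O*(9 + O) (j(O) = (9 + O)*(2*O) = 2*O*(9 + O))
u(t, a) = -16 + a + t (u(t, a) = (t + a) - 16 = (a + t) - 16 = -16 + a + t)
-944 - u(-68, j(k)) = -944 - (-16 + 2*2*(9 + 2) - 68) = -944 - (-16 + 2*2*11 - 68) = -944 - (-16 + 44 - 68) = -944 - 1*(-40) = -944 + 40 = -904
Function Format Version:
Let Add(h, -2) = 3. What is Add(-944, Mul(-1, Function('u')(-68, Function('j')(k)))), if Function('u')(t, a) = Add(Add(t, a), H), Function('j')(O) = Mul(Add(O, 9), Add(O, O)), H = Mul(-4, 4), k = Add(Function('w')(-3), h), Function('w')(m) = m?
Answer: -904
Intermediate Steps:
h = 5 (h = Add(2, 3) = 5)
k = 2 (k = Add(-3, 5) = 2)
H = -16
Function('j')(O) = Mul(2, O, Add(9, O)) (Function('j')(O) = Mul(Add(9, O), Mul(2, O)) = Mul(2, O, Add(9, O)))
Function('u')(t, a) = Add(-16, a, t) (Function('u')(t, a) = Add(Add(t, a), -16) = Add(Add(a, t), -16) = Add(-16, a, t))
Add(-944, Mul(-1, Function('u')(-68, Function('j')(k)))) = Add(-944, Mul(-1, Add(-16, Mul(2, 2, Add(9, 2)), -68))) = Add(-944, Mul(-1, Add(-16, Mul(2, 2, 11), -68))) = Add(-944, Mul(-1, Add(-16, 44, -68))) = Add(-944, Mul(-1, -40)) = Add(-944, 40) = -904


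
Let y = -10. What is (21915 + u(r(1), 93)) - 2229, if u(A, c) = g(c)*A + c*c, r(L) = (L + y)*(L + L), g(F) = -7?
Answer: 28461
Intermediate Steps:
r(L) = 2*L*(-10 + L) (r(L) = (L - 10)*(L + L) = (-10 + L)*(2*L) = 2*L*(-10 + L))
u(A, c) = c**2 - 7*A (u(A, c) = -7*A + c*c = -7*A + c**2 = c**2 - 7*A)
(21915 + u(r(1), 93)) - 2229 = (21915 + (93**2 - 14*(-10 + 1))) - 2229 = (21915 + (8649 - 14*(-9))) - 2229 = (21915 + (8649 - 7*(-18))) - 2229 = (21915 + (8649 + 126)) - 2229 = (21915 + 8775) - 2229 = 30690 - 2229 = 28461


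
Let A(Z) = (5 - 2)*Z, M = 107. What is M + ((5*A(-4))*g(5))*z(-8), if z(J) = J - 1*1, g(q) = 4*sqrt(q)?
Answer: 107 + 2160*sqrt(5) ≈ 4936.9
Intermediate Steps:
A(Z) = 3*Z
z(J) = -1 + J (z(J) = J - 1 = -1 + J)
M + ((5*A(-4))*g(5))*z(-8) = 107 + ((5*(3*(-4)))*(4*sqrt(5)))*(-1 - 8) = 107 + ((5*(-12))*(4*sqrt(5)))*(-9) = 107 - 240*sqrt(5)*(-9) = 107 + 2160*sqrt(5)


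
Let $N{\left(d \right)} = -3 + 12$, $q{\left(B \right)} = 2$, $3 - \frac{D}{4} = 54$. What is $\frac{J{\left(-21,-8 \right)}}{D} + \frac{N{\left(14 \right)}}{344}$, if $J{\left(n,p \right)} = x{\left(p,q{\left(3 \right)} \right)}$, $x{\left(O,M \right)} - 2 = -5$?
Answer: $\frac{239}{5848} \approx 0.040869$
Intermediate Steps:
$D = -204$ ($D = 12 - 216 = -204$)
$x{\left(O,M \right)} = -3$ ($x{\left(O,M \right)} = 2 - 5 = -3$)
$N{\left(d \right)} = 9$
$J{\left(n,p \right)} = -3$
$\frac{J{\left(-21,-8 \right)}}{D} + \frac{N{\left(14 \right)}}{344} = - \frac{3}{-204} + \frac{9}{344} = \left(-3\right) \left(- \frac{1}{204}\right) + 9 \cdot \frac{1}{344} = \frac{1}{68} + \frac{9}{344} = \frac{239}{5848}$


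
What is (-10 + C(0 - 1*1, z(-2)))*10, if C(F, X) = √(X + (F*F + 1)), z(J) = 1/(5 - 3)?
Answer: -100 + 5*√10 ≈ -84.189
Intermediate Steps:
z(J) = ½ (z(J) = 1/2 = ½)
C(F, X) = √(1 + X + F²) (C(F, X) = √(X + (F² + 1)) = √(X + (1 + F²)) = √(1 + X + F²))
(-10 + C(0 - 1*1, z(-2)))*10 = (-10 + √(1 + ½ + (0 - 1*1)²))*10 = (-10 + √(1 + ½ + (0 - 1)²))*10 = (-10 + √(1 + ½ + (-1)²))*10 = (-10 + √(1 + ½ + 1))*10 = (-10 + √(5/2))*10 = (-10 + √10/2)*10 = -100 + 5*√10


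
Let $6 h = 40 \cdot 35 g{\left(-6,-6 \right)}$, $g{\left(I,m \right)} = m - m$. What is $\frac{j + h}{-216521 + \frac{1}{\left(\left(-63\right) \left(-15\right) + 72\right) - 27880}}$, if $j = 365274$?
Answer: $- \frac{1635392577}{969400604} \approx -1.687$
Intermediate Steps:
$g{\left(I,m \right)} = 0$
$h = 0$ ($h = \frac{40 \cdot 35 \cdot 0}{6} = \frac{1400 \cdot 0}{6} = \frac{1}{6} \cdot 0 = 0$)
$\frac{j + h}{-216521 + \frac{1}{\left(\left(-63\right) \left(-15\right) + 72\right) - 27880}} = \frac{365274 + 0}{-216521 + \frac{1}{\left(\left(-63\right) \left(-15\right) + 72\right) - 27880}} = \frac{365274}{-216521 + \frac{1}{\left(945 + 72\right) - 27880}} = \frac{365274}{-216521 + \frac{1}{1017 - 27880}} = \frac{365274}{-216521 + \frac{1}{-26863}} = \frac{365274}{-216521 - \frac{1}{26863}} = \frac{365274}{- \frac{5816403624}{26863}} = 365274 \left(- \frac{26863}{5816403624}\right) = - \frac{1635392577}{969400604}$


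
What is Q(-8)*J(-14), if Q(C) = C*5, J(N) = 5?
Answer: -200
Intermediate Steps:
Q(C) = 5*C
Q(-8)*J(-14) = (5*(-8))*5 = -40*5 = -200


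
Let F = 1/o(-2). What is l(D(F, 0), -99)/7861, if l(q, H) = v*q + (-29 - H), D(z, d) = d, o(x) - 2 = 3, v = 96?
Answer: 10/1123 ≈ 0.0089047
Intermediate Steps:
o(x) = 5 (o(x) = 2 + 3 = 5)
F = ⅕ (F = 1/5 = ⅕ ≈ 0.20000)
l(q, H) = -29 - H + 96*q (l(q, H) = 96*q + (-29 - H) = -29 - H + 96*q)
l(D(F, 0), -99)/7861 = (-29 - 1*(-99) + 96*0)/7861 = (-29 + 99 + 0)*(1/7861) = 70*(1/7861) = 10/1123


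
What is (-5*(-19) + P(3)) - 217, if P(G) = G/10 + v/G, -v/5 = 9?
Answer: -1367/10 ≈ -136.70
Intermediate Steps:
v = -45 (v = -5*9 = -45)
P(G) = -45/G + G/10 (P(G) = G/10 - 45/G = -45/G + G/10)
(-5*(-19) + P(3)) - 217 = (-5*(-19) + (-45/3 + (⅒)*3)) - 217 = (95 + (-45*⅓ + 3/10)) - 217 = (95 + (-15 + 3/10)) - 217 = (95 - 147/10) - 217 = 803/10 - 217 = -1367/10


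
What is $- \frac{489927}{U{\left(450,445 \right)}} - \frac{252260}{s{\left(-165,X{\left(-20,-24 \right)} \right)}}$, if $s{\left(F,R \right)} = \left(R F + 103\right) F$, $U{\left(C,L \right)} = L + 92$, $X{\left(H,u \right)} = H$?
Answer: $- \frac{18330406483}{20101521} \approx -911.89$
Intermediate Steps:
$U{\left(C,L \right)} = 92 + L$
$s{\left(F,R \right)} = F \left(103 + F R\right)$ ($s{\left(F,R \right)} = \left(F R + 103\right) F = \left(103 + F R\right) F = F \left(103 + F R\right)$)
$- \frac{489927}{U{\left(450,445 \right)}} - \frac{252260}{s{\left(-165,X{\left(-20,-24 \right)} \right)}} = - \frac{489927}{92 + 445} - \frac{252260}{\left(-165\right) \left(103 - -3300\right)} = - \frac{489927}{537} - \frac{252260}{\left(-165\right) \left(103 + 3300\right)} = \left(-489927\right) \frac{1}{537} - \frac{252260}{\left(-165\right) 3403} = - \frac{163309}{179} - \frac{252260}{-561495} = - \frac{163309}{179} - - \frac{50452}{112299} = - \frac{163309}{179} + \frac{50452}{112299} = - \frac{18330406483}{20101521}$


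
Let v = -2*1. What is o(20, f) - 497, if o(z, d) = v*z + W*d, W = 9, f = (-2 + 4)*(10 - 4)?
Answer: -429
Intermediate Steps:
f = 12 (f = 2*6 = 12)
v = -2
o(z, d) = -2*z + 9*d
o(20, f) - 497 = (-2*20 + 9*12) - 497 = (-40 + 108) - 497 = 68 - 497 = -429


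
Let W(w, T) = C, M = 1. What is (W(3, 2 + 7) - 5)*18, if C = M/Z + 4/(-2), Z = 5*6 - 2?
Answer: -1755/14 ≈ -125.36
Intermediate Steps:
Z = 28 (Z = 30 - 2 = 28)
C = -55/28 (C = 1/28 + 4/(-2) = 1*(1/28) + 4*(-½) = 1/28 - 2 = -55/28 ≈ -1.9643)
W(w, T) = -55/28
(W(3, 2 + 7) - 5)*18 = (-55/28 - 5)*18 = -195/28*18 = -1755/14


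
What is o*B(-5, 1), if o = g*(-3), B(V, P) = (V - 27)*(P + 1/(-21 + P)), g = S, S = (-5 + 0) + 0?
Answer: -456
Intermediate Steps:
S = -5 (S = -5 + 0 = -5)
g = -5
B(V, P) = (-27 + V)*(P + 1/(-21 + P))
o = 15 (o = -5*(-3) = 15)
o*B(-5, 1) = 15*((-27 - 5 - 27*1² + 567*1 - 5*1² - 21*1*(-5))/(-21 + 1)) = 15*((-27 - 5 - 27*1 + 567 - 5*1 + 105)/(-20)) = 15*(-(-27 - 5 - 27 + 567 - 5 + 105)/20) = 15*(-1/20*608) = 15*(-152/5) = -456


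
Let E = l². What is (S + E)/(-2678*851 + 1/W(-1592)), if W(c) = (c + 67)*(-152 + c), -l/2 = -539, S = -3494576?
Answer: 6203495723200/6061169888799 ≈ 1.0235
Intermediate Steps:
l = 1078 (l = -2*(-539) = 1078)
E = 1162084 (E = 1078² = 1162084)
W(c) = (-152 + c)*(67 + c) (W(c) = (67 + c)*(-152 + c) = (-152 + c)*(67 + c))
(S + E)/(-2678*851 + 1/W(-1592)) = (-3494576 + 1162084)/(-2678*851 + 1/(-10184 + (-1592)² - 85*(-1592))) = -2332492/(-2278978 + 1/(-10184 + 2534464 + 135320)) = -2332492/(-2278978 + 1/2659600) = -2332492/(-6061169888799/2659600) = -2332492*(-2659600/6061169888799) = 6203495723200/6061169888799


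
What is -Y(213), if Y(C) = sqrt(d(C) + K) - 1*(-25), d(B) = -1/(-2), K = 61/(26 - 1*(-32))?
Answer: -25 - 3*sqrt(145)/29 ≈ -26.246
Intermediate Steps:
K = 61/58 (K = 61/(26 + 32) = 61/58 ≈ 1.0517)
d(B) = 1/2 (d(B) = -1*(-1/2) = 1/2)
Y(C) = 25 + 3*sqrt(145)/29 (Y(C) = sqrt(1/2 + 61/58) - 1*(-25) = sqrt(45/29) + 25 = 3*sqrt(145)/29 + 25 = 25 + 3*sqrt(145)/29)
-Y(213) = -(25 + 3*sqrt(145)/29) = -25 - 3*sqrt(145)/29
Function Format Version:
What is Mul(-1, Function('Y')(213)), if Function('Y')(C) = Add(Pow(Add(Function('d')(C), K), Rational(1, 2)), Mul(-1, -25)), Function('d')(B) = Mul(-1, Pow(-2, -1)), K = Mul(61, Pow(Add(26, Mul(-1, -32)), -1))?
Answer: Add(-25, Mul(Rational(-3, 29), Pow(145, Rational(1, 2)))) ≈ -26.246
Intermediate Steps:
K = Rational(61, 58) (K = Mul(61, Pow(Add(26, 32), -1)) = Mul(61, Pow(58, -1)) = Mul(61, Rational(1, 58)) = Rational(61, 58) ≈ 1.0517)
Function('d')(B) = Rational(1, 2) (Function('d')(B) = Mul(-1, Rational(-1, 2)) = Rational(1, 2))
Function('Y')(C) = Add(25, Mul(Rational(3, 29), Pow(145, Rational(1, 2)))) (Function('Y')(C) = Add(Pow(Add(Rational(1, 2), Rational(61, 58)), Rational(1, 2)), Mul(-1, -25)) = Add(Pow(Rational(45, 29), Rational(1, 2)), 25) = Add(Mul(Rational(3, 29), Pow(145, Rational(1, 2))), 25) = Add(25, Mul(Rational(3, 29), Pow(145, Rational(1, 2)))))
Mul(-1, Function('Y')(213)) = Mul(-1, Add(25, Mul(Rational(3, 29), Pow(145, Rational(1, 2))))) = Add(-25, Mul(Rational(-3, 29), Pow(145, Rational(1, 2))))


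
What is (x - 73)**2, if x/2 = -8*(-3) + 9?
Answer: 49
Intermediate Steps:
x = 66 (x = 2*(-8*(-3) + 9) = 2*(24 + 9) = 2*33 = 66)
(x - 73)**2 = (66 - 73)**2 = (-7)**2 = 49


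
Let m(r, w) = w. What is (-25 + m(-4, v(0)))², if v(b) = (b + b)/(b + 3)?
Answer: 625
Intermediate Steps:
v(b) = 2*b/(3 + b) (v(b) = (2*b)/(3 + b) = 2*b/(3 + b))
(-25 + m(-4, v(0)))² = (-25 + 2*0/(3 + 0))² = (-25 + 2*0/3)² = (-25 + 2*0*(⅓))² = (-25 + 0)² = (-25)² = 625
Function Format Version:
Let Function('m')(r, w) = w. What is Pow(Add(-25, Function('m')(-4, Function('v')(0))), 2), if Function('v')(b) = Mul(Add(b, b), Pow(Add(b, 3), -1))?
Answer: 625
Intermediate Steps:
Function('v')(b) = Mul(2, b, Pow(Add(3, b), -1)) (Function('v')(b) = Mul(Mul(2, b), Pow(Add(3, b), -1)) = Mul(2, b, Pow(Add(3, b), -1)))
Pow(Add(-25, Function('m')(-4, Function('v')(0))), 2) = Pow(Add(-25, Mul(2, 0, Pow(Add(3, 0), -1))), 2) = Pow(Add(-25, Mul(2, 0, Pow(3, -1))), 2) = Pow(Add(-25, Mul(2, 0, Rational(1, 3))), 2) = Pow(Add(-25, 0), 2) = Pow(-25, 2) = 625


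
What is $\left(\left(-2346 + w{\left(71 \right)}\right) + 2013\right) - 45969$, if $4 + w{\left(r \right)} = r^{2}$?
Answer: $-41265$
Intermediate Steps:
$w{\left(r \right)} = -4 + r^{2}$
$\left(\left(-2346 + w{\left(71 \right)}\right) + 2013\right) - 45969 = \left(\left(-2346 - \left(4 - 71^{2}\right)\right) + 2013\right) - 45969 = \left(\left(-2346 + \left(-4 + 5041\right)\right) + 2013\right) - 45969 = \left(\left(-2346 + 5037\right) + 2013\right) - 45969 = \left(2691 + 2013\right) - 45969 = 4704 - 45969 = -41265$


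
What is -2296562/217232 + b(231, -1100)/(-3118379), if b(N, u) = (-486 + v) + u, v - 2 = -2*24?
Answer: -3580598095187/338705853464 ≈ -10.571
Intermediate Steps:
v = -46 (v = 2 - 2*24 = 2 - 48 = -46)
b(N, u) = -532 + u (b(N, u) = (-486 - 46) + u = -532 + u)
-2296562/217232 + b(231, -1100)/(-3118379) = -2296562/217232 + (-532 - 1100)/(-3118379) = -2296562*1/217232 - 1632*(-1/3118379) = -1148281/108616 + 1632/3118379 = -3580598095187/338705853464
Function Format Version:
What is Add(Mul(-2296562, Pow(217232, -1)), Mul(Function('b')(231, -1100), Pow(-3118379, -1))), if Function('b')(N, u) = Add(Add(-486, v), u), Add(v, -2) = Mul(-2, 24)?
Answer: Rational(-3580598095187, 338705853464) ≈ -10.571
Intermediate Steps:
v = -46 (v = Add(2, Mul(-2, 24)) = Add(2, -48) = -46)
Function('b')(N, u) = Add(-532, u) (Function('b')(N, u) = Add(Add(-486, -46), u) = Add(-532, u))
Add(Mul(-2296562, Pow(217232, -1)), Mul(Function('b')(231, -1100), Pow(-3118379, -1))) = Add(Mul(-2296562, Pow(217232, -1)), Mul(Add(-532, -1100), Pow(-3118379, -1))) = Add(Mul(-2296562, Rational(1, 217232)), Mul(-1632, Rational(-1, 3118379))) = Add(Rational(-1148281, 108616), Rational(1632, 3118379)) = Rational(-3580598095187, 338705853464)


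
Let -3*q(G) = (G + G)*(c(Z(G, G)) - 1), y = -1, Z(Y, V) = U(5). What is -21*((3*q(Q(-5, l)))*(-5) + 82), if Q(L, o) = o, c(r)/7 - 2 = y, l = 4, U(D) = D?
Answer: -6762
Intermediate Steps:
Z(Y, V) = 5
c(r) = 7 (c(r) = 14 + 7*(-1) = 14 - 7 = 7)
q(G) = -4*G (q(G) = -(G + G)*(7 - 1)/3 = -2*G*6/3 = -4*G)
-21*((3*q(Q(-5, l)))*(-5) + 82) = -21*((3*(-4*4))*(-5) + 82) = -21*((3*(-16))*(-5) + 82) = -21*(-48*(-5) + 82) = -21*(240 + 82) = -21*322 = -6762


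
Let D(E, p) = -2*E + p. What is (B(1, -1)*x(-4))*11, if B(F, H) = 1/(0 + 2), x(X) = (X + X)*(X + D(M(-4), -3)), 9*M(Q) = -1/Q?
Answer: 2794/9 ≈ 310.44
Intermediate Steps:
M(Q) = -1/(9*Q) (M(Q) = (-1/Q)/9 = -1/(9*Q))
D(E, p) = p - 2*E
x(X) = 2*X*(-55/18 + X) (x(X) = (X + X)*(X + (-3 - (-2)/(9*(-4)))) = (2*X)*(X + (-3 - (-2)*(-1)/(9*4))) = (2*X)*(X + (-3 - 2*1/36)) = (2*X)*(X + (-3 - 1/18)) = (2*X)*(X - 55/18) = (2*X)*(-55/18 + X) = 2*X*(-55/18 + X))
B(F, H) = ½ (B(F, H) = 1/2 = ½)
(B(1, -1)*x(-4))*11 = (((⅑)*(-4)*(-55 + 18*(-4)))/2)*11 = (((⅑)*(-4)*(-55 - 72))/2)*11 = (((⅑)*(-4)*(-127))/2)*11 = ((½)*(508/9))*11 = (254/9)*11 = 2794/9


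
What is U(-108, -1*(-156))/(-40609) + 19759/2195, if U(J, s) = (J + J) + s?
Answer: 802524931/89136755 ≈ 9.0033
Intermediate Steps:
U(J, s) = s + 2*J (U(J, s) = 2*J + s = s + 2*J)
U(-108, -1*(-156))/(-40609) + 19759/2195 = (-1*(-156) + 2*(-108))/(-40609) + 19759/2195 = (156 - 216)*(-1/40609) + 19759*(1/2195) = -60*(-1/40609) + 19759/2195 = 60/40609 + 19759/2195 = 802524931/89136755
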